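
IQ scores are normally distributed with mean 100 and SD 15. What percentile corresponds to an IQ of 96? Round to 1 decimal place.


z = (IQ - mean) / SD
z = (96 - 100) / 15 = -0.2667
Percentile = Phi(-0.2667) * 100
Phi(-0.2667) = 0.39485
= 39.5


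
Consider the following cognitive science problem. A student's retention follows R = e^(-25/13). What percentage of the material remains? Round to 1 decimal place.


R = e^(-t/S)
-t/S = -25/13 = -1.923077
R = e^(-1.923077) = 0.146157
Percentage = 0.146157 * 100
= 14.6


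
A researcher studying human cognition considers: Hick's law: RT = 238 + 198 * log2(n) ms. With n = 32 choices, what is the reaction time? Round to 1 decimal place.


RT = 238 + 198 * log2(32)
log2(32) = 5.0
RT = 238 + 198 * 5.0
= 238 + 990.0
= 1228.0 ms


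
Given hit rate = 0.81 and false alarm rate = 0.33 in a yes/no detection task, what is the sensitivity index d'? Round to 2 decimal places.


d' = z(HR) - z(FAR)
z(0.81) = 0.8779
z(0.33) = -0.4399
d' = 0.8779 - -0.4399
= 1.32


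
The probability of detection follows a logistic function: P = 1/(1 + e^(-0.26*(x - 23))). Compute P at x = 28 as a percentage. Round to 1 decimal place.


P(x) = 1/(1 + e^(-0.26*(28 - 23)))
Exponent = -0.26 * 5 = -1.3
e^(-1.3) = 0.272532
P = 1/(1 + 0.272532) = 0.785835
Percentage = 78.6


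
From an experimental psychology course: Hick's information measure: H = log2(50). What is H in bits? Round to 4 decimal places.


H = log2(n)
H = log2(50)
= 5.6439


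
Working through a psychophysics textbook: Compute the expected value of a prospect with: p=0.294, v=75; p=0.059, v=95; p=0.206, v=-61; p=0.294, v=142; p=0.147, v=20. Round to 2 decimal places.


EU = sum(p_i * v_i)
0.294 * 75 = 22.05
0.059 * 95 = 5.605
0.206 * -61 = -12.566
0.294 * 142 = 41.748
0.147 * 20 = 2.94
EU = 22.05 + 5.605 + -12.566 + 41.748 + 2.94
= 59.78


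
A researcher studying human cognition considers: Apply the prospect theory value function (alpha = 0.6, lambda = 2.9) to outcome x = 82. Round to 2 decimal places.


Since x = 82 >= 0, use v(x) = x^0.6
82^0.6 = 14.0698
v(82) = 14.07


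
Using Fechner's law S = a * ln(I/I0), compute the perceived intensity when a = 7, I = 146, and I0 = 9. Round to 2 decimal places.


S = 7 * ln(146/9)
I/I0 = 16.222222
ln(16.222222) = 2.7864
S = 7 * 2.7864
= 19.50


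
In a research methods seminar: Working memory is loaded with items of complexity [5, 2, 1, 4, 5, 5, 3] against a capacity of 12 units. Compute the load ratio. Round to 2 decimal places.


Total complexity = 5 + 2 + 1 + 4 + 5 + 5 + 3 = 25
Load = total / capacity = 25 / 12
= 2.08


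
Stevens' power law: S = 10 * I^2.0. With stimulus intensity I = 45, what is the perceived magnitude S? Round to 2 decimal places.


S = 10 * 45^2.0
45^2.0 = 2025.0
S = 10 * 2025.0
= 20250.00


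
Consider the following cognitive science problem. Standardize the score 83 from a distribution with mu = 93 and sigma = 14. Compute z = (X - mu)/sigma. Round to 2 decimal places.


z = (X - mu) / sigma
= (83 - 93) / 14
= -10 / 14
= -0.71


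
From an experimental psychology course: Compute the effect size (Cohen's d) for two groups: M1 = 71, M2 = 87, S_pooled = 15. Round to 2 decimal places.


Cohen's d = (M1 - M2) / S_pooled
= (71 - 87) / 15
= -16 / 15
= -1.07


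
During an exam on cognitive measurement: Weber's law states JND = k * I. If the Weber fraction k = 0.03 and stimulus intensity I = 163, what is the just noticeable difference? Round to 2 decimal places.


JND = k * I
JND = 0.03 * 163
= 4.89


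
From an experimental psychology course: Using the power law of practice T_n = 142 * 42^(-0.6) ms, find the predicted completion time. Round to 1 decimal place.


T_n = 142 * 42^(-0.6)
42^(-0.6) = 0.106182
T_n = 142 * 0.106182
= 15.1 ms


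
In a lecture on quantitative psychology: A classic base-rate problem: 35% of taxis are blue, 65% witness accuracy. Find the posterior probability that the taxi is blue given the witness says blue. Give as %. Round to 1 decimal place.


P(blue | says blue) = P(says blue | blue)*P(blue) / [P(says blue | blue)*P(blue) + P(says blue | not blue)*P(not blue)]
Numerator = 0.65 * 0.35 = 0.2275
False identification = 0.35 * 0.65 = 0.2275
P = 0.2275 / (0.2275 + 0.2275)
= 0.2275 / 0.455
As percentage = 50.0


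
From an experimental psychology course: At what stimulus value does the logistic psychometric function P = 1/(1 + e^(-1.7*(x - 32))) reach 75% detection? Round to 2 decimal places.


At P = 0.75: 0.75 = 1/(1 + e^(-k*(x-x0)))
Solving: e^(-k*(x-x0)) = 1/3
x = x0 + ln(3)/k
ln(3) = 1.0986
x = 32 + 1.0986/1.7
= 32 + 0.6462
= 32.65


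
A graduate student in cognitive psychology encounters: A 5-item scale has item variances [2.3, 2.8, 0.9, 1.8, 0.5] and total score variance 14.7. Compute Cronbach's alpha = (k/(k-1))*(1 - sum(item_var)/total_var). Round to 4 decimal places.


alpha = (k/(k-1)) * (1 - sum(s_i^2)/s_total^2)
sum(item variances) = 8.3
k/(k-1) = 5/4 = 1.25
1 - 8.3/14.7 = 1 - 0.564626 = 0.435374
alpha = 1.25 * 0.435374
= 0.5442


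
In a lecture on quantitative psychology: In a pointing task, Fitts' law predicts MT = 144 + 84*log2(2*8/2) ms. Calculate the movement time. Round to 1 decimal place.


MT = 144 + 84 * log2(2*8/2)
2D/W = 8.0
log2(8.0) = 3.0
MT = 144 + 84 * 3.0
= 396.0 ms


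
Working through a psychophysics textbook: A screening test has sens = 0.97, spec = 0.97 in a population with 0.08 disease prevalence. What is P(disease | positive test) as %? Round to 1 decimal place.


PPV = (sens * prev) / (sens * prev + (1-spec) * (1-prev))
Numerator = 0.97 * 0.08 = 0.0776
P(positive and no disease) = (1 - spec) * (1 - prev) = (1 - 0.97) * (1 - 0.08) = 0.0276
Denominator = 0.0776 + 0.0276 = 0.1052
PPV = 0.0776 / 0.1052 = 0.737643
As percentage = 73.8


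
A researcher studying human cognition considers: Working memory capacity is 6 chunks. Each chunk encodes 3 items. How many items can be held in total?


Total items = chunks * items_per_chunk
= 6 * 3
= 18


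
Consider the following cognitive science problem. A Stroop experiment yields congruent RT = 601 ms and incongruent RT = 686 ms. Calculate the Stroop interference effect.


Stroop effect = RT(incongruent) - RT(congruent)
= 686 - 601
= 85 ms


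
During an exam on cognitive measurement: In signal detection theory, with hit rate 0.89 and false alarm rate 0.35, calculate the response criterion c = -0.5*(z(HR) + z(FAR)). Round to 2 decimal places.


c = -0.5 * (z(HR) + z(FAR))
z(0.89) = 1.2265
z(0.35) = -0.3853
c = -0.5 * (1.2265 + -0.3853)
= -0.5 * 0.8412
= -0.42


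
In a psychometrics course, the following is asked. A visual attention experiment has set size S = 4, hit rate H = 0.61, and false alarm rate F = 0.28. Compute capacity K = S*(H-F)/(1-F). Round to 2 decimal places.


K = S * (H - F) / (1 - F)
H - F = 0.33
1 - F = 0.72
K = 4 * 0.33 / 0.72
= 1.83


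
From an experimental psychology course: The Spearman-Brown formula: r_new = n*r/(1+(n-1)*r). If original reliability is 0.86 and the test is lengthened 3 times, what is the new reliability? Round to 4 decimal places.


r_new = n*r / (1 + (n-1)*r)
Numerator = 3 * 0.86 = 2.58
Denominator = 1 + 2 * 0.86 = 2.72
r_new = 2.58 / 2.72
= 0.9485


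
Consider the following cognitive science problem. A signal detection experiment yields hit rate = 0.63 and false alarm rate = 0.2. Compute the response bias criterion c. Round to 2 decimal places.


c = -0.5 * (z(HR) + z(FAR))
z(0.63) = 0.3319
z(0.2) = -0.8416
c = -0.5 * (0.3319 + -0.8416)
= -0.5 * -0.5097
= 0.25


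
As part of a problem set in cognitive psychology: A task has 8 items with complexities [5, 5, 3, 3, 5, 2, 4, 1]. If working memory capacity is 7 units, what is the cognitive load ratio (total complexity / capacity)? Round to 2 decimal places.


Total complexity = 5 + 5 + 3 + 3 + 5 + 2 + 4 + 1 = 28
Load = total / capacity = 28 / 7
= 4.00


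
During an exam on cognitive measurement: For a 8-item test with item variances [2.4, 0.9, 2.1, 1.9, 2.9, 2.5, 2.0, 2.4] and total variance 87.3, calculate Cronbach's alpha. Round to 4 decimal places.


alpha = (k/(k-1)) * (1 - sum(s_i^2)/s_total^2)
sum(item variances) = 17.1
k/(k-1) = 8/7 = 1.142857
1 - 17.1/87.3 = 1 - 0.195876 = 0.804124
alpha = 1.142857 * 0.804124
= 0.9190


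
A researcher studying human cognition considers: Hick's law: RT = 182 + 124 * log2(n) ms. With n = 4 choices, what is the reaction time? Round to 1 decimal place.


RT = 182 + 124 * log2(4)
log2(4) = 2.0
RT = 182 + 124 * 2.0
= 182 + 248.0
= 430.0 ms


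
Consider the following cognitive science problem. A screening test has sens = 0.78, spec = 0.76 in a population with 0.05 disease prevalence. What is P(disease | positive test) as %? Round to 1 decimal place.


PPV = (sens * prev) / (sens * prev + (1-spec) * (1-prev))
Numerator = 0.78 * 0.05 = 0.039
P(positive and no disease) = (1 - spec) * (1 - prev) = (1 - 0.76) * (1 - 0.05) = 0.228
Denominator = 0.039 + 0.228 = 0.267
PPV = 0.039 / 0.267 = 0.146067
As percentage = 14.6


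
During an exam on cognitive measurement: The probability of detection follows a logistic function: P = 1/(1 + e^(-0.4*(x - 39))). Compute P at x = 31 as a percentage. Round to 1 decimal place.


P(x) = 1/(1 + e^(-0.4*(31 - 39)))
Exponent = -0.4 * -8 = 3.2
e^(3.2) = 24.53253
P = 1/(1 + 24.53253) = 0.039166
Percentage = 3.9


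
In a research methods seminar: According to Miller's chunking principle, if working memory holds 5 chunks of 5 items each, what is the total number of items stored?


Total items = chunks * items_per_chunk
= 5 * 5
= 25


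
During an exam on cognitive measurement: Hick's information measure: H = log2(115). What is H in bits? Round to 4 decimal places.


H = log2(n)
H = log2(115)
= 6.8455


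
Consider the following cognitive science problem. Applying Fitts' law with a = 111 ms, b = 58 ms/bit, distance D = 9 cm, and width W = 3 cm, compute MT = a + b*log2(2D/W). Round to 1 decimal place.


MT = 111 + 58 * log2(2*9/3)
2D/W = 6.0
log2(6.0) = 2.585
MT = 111 + 58 * 2.585
= 260.9 ms


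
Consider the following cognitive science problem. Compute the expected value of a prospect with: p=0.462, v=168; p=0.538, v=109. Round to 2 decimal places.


EU = sum(p_i * v_i)
0.462 * 168 = 77.616
0.538 * 109 = 58.642
EU = 77.616 + 58.642
= 136.26


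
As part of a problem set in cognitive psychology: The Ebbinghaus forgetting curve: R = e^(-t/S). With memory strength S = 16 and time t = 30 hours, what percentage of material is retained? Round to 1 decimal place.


R = e^(-t/S)
-t/S = -30/16 = -1.875
R = e^(-1.875) = 0.153355
Percentage = 0.153355 * 100
= 15.3


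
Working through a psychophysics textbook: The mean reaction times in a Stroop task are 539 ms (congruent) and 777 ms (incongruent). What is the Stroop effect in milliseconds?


Stroop effect = RT(incongruent) - RT(congruent)
= 777 - 539
= 238 ms


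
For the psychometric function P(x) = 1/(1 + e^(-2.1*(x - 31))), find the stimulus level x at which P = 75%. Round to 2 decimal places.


At P = 0.75: 0.75 = 1/(1 + e^(-k*(x-x0)))
Solving: e^(-k*(x-x0)) = 1/3
x = x0 + ln(3)/k
ln(3) = 1.0986
x = 31 + 1.0986/2.1
= 31 + 0.5231
= 31.52


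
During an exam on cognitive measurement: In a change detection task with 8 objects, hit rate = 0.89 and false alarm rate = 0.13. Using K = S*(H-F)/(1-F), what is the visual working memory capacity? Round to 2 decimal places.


K = S * (H - F) / (1 - F)
H - F = 0.76
1 - F = 0.87
K = 8 * 0.76 / 0.87
= 6.99


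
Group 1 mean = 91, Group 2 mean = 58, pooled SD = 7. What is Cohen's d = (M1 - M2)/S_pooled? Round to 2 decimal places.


Cohen's d = (M1 - M2) / S_pooled
= (91 - 58) / 7
= 33 / 7
= 4.71


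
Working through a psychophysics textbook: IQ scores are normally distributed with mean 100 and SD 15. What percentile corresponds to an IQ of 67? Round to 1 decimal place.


z = (IQ - mean) / SD
z = (67 - 100) / 15 = -2.2
Percentile = Phi(-2.2) * 100
Phi(-2.2) = 0.013903
= 1.4


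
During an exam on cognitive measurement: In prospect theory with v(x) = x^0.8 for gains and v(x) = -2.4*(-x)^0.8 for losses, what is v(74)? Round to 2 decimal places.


Since x = 74 >= 0, use v(x) = x^0.8
74^0.8 = 31.2885
v(74) = 31.29


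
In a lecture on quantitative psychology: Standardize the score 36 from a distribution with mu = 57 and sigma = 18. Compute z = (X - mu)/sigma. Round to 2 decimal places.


z = (X - mu) / sigma
= (36 - 57) / 18
= -21 / 18
= -1.17


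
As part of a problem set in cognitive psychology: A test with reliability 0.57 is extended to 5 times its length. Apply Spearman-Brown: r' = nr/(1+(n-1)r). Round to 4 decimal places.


r_new = n*r / (1 + (n-1)*r)
Numerator = 5 * 0.57 = 2.85
Denominator = 1 + 4 * 0.57 = 3.28
r_new = 2.85 / 3.28
= 0.8689


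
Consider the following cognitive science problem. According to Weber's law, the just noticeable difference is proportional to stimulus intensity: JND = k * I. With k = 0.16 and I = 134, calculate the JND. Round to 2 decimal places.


JND = k * I
JND = 0.16 * 134
= 21.44


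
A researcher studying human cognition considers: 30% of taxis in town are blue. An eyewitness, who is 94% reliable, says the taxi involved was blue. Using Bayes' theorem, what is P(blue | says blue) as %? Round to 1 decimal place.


P(blue | says blue) = P(says blue | blue)*P(blue) / [P(says blue | blue)*P(blue) + P(says blue | not blue)*P(not blue)]
Numerator = 0.94 * 0.3 = 0.282
False identification = 0.06 * 0.7 = 0.042
P = 0.282 / (0.282 + 0.042)
= 0.282 / 0.324
As percentage = 87.0


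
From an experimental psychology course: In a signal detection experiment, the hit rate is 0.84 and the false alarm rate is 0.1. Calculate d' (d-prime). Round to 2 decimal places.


d' = z(HR) - z(FAR)
z(0.84) = 0.9945
z(0.1) = -1.2816
d' = 0.9945 - -1.2816
= 2.28


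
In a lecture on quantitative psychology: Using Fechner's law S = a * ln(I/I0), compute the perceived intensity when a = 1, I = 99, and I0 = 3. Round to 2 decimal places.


S = 1 * ln(99/3)
I/I0 = 33.0
ln(33.0) = 3.4965
S = 1 * 3.4965
= 3.50


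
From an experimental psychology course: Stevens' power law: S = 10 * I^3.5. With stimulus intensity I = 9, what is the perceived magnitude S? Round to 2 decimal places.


S = 10 * 9^3.5
9^3.5 = 2187.0
S = 10 * 2187.0
= 21870.00


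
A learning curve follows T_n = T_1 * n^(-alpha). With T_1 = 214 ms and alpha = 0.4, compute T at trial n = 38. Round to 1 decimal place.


T_n = 214 * 38^(-0.4)
38^(-0.4) = 0.233392
T_n = 214 * 0.233392
= 49.9 ms


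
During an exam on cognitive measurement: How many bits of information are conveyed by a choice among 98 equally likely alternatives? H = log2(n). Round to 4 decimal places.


H = log2(n)
H = log2(98)
= 6.6147


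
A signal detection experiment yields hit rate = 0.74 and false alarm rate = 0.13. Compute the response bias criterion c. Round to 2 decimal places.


c = -0.5 * (z(HR) + z(FAR))
z(0.74) = 0.6433
z(0.13) = -1.1264
c = -0.5 * (0.6433 + -1.1264)
= -0.5 * -0.4831
= 0.24


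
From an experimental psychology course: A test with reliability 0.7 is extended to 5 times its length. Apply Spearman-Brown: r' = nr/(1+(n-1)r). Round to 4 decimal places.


r_new = n*r / (1 + (n-1)*r)
Numerator = 5 * 0.7 = 3.5
Denominator = 1 + 4 * 0.7 = 3.8
r_new = 3.5 / 3.8
= 0.9211


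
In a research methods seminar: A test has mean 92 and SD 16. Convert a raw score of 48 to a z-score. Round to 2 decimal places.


z = (X - mu) / sigma
= (48 - 92) / 16
= -44 / 16
= -2.75


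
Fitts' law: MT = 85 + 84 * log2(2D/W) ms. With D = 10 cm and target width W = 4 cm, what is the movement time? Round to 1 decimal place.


MT = 85 + 84 * log2(2*10/4)
2D/W = 5.0
log2(5.0) = 2.3219
MT = 85 + 84 * 2.3219
= 280.0 ms


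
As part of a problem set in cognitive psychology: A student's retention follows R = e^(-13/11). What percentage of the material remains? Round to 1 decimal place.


R = e^(-t/S)
-t/S = -13/11 = -1.181818
R = e^(-1.181818) = 0.306721
Percentage = 0.306721 * 100
= 30.7


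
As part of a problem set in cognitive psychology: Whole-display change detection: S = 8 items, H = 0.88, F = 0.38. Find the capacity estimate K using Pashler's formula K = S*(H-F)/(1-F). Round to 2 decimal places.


K = S * (H - F) / (1 - F)
H - F = 0.5
1 - F = 0.62
K = 8 * 0.5 / 0.62
= 6.45


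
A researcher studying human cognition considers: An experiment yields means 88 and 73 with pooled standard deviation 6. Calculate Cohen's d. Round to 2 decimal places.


Cohen's d = (M1 - M2) / S_pooled
= (88 - 73) / 6
= 15 / 6
= 2.50


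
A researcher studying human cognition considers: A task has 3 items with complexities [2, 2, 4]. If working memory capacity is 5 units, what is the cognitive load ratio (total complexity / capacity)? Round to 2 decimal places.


Total complexity = 2 + 2 + 4 = 8
Load = total / capacity = 8 / 5
= 1.60


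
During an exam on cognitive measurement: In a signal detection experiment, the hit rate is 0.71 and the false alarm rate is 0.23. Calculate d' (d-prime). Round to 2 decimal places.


d' = z(HR) - z(FAR)
z(0.71) = 0.5534
z(0.23) = -0.7388
d' = 0.5534 - -0.7388
= 1.29


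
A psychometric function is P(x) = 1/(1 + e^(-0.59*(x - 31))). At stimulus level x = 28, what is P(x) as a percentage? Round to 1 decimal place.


P(x) = 1/(1 + e^(-0.59*(28 - 31)))
Exponent = -0.59 * -3 = 1.77
e^(1.77) = 5.870853
P = 1/(1 + 5.870853) = 0.145542
Percentage = 14.6


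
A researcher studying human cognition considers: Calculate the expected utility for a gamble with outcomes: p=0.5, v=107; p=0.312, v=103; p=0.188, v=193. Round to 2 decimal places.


EU = sum(p_i * v_i)
0.5 * 107 = 53.5
0.312 * 103 = 32.136
0.188 * 193 = 36.284
EU = 53.5 + 32.136 + 36.284
= 121.92


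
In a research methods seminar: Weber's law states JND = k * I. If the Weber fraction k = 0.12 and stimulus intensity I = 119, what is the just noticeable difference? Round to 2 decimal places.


JND = k * I
JND = 0.12 * 119
= 14.28


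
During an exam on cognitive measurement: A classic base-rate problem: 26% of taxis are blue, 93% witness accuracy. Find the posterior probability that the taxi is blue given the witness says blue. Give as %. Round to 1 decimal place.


P(blue | says blue) = P(says blue | blue)*P(blue) / [P(says blue | blue)*P(blue) + P(says blue | not blue)*P(not blue)]
Numerator = 0.93 * 0.26 = 0.2418
False identification = 0.07 * 0.74 = 0.0518
P = 0.2418 / (0.2418 + 0.0518)
= 0.2418 / 0.2936
As percentage = 82.4


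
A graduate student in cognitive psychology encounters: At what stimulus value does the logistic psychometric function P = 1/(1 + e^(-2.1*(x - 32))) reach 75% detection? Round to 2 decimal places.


At P = 0.75: 0.75 = 1/(1 + e^(-k*(x-x0)))
Solving: e^(-k*(x-x0)) = 1/3
x = x0 + ln(3)/k
ln(3) = 1.0986
x = 32 + 1.0986/2.1
= 32 + 0.5231
= 32.52


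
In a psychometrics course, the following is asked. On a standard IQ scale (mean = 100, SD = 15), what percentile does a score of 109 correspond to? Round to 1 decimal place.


z = (IQ - mean) / SD
z = (109 - 100) / 15 = 0.6
Percentile = Phi(0.6) * 100
Phi(0.6) = 0.725747
= 72.6


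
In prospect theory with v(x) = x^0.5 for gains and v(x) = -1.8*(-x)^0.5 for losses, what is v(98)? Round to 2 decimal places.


Since x = 98 >= 0, use v(x) = x^0.5
98^0.5 = 9.8995
v(98) = 9.90


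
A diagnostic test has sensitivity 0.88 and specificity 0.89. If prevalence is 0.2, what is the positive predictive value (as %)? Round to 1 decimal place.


PPV = (sens * prev) / (sens * prev + (1-spec) * (1-prev))
Numerator = 0.88 * 0.2 = 0.176
P(positive and no disease) = (1 - spec) * (1 - prev) = (1 - 0.89) * (1 - 0.2) = 0.088
Denominator = 0.176 + 0.088 = 0.264
PPV = 0.176 / 0.264 = 0.666667
As percentage = 66.7


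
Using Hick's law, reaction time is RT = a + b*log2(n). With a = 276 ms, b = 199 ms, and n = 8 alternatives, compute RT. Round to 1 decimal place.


RT = 276 + 199 * log2(8)
log2(8) = 3.0
RT = 276 + 199 * 3.0
= 276 + 597.0
= 873.0 ms


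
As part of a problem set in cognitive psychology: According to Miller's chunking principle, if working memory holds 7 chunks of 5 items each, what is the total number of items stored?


Total items = chunks * items_per_chunk
= 7 * 5
= 35


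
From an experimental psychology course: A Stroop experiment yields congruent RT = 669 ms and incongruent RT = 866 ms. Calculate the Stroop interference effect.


Stroop effect = RT(incongruent) - RT(congruent)
= 866 - 669
= 197 ms


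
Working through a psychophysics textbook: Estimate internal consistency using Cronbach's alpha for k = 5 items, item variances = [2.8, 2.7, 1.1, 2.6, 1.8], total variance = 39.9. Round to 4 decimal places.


alpha = (k/(k-1)) * (1 - sum(s_i^2)/s_total^2)
sum(item variances) = 11.0
k/(k-1) = 5/4 = 1.25
1 - 11.0/39.9 = 1 - 0.275689 = 0.724311
alpha = 1.25 * 0.724311
= 0.9054


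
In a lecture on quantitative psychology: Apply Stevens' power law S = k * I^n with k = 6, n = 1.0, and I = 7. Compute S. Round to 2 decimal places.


S = 6 * 7^1.0
7^1.0 = 7.0
S = 6 * 7.0
= 42.00


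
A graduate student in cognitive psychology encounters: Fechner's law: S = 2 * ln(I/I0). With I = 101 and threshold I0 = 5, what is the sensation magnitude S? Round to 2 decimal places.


S = 2 * ln(101/5)
I/I0 = 20.2
ln(20.2) = 3.0057
S = 2 * 3.0057
= 6.01


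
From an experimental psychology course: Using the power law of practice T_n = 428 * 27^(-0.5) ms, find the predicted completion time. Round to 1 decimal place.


T_n = 428 * 27^(-0.5)
27^(-0.5) = 0.19245
T_n = 428 * 0.19245
= 82.4 ms


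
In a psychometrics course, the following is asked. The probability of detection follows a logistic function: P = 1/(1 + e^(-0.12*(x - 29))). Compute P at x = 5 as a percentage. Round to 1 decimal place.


P(x) = 1/(1 + e^(-0.12*(5 - 29)))
Exponent = -0.12 * -24 = 2.88
e^(2.88) = 17.814273
P = 1/(1 + 17.814273) = 0.053151
Percentage = 5.3


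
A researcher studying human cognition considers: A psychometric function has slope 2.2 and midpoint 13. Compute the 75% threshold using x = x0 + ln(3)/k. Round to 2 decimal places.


At P = 0.75: 0.75 = 1/(1 + e^(-k*(x-x0)))
Solving: e^(-k*(x-x0)) = 1/3
x = x0 + ln(3)/k
ln(3) = 1.0986
x = 13 + 1.0986/2.2
= 13 + 0.4994
= 13.50


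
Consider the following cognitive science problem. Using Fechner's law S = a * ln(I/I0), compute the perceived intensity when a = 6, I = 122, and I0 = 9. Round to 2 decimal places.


S = 6 * ln(122/9)
I/I0 = 13.555556
ln(13.555556) = 2.6068
S = 6 * 2.6068
= 15.64


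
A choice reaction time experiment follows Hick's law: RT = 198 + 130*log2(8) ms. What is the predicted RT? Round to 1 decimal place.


RT = 198 + 130 * log2(8)
log2(8) = 3.0
RT = 198 + 130 * 3.0
= 198 + 390.0
= 588.0 ms


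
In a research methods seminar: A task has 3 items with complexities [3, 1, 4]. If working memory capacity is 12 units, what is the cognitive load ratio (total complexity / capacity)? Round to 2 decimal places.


Total complexity = 3 + 1 + 4 = 8
Load = total / capacity = 8 / 12
= 0.67


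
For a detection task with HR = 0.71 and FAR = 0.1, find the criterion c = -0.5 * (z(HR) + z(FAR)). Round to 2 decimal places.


c = -0.5 * (z(HR) + z(FAR))
z(0.71) = 0.5534
z(0.1) = -1.2816
c = -0.5 * (0.5534 + -1.2816)
= -0.5 * -0.7282
= 0.36


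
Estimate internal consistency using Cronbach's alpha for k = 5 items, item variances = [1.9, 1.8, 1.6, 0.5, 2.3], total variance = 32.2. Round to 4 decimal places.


alpha = (k/(k-1)) * (1 - sum(s_i^2)/s_total^2)
sum(item variances) = 8.1
k/(k-1) = 5/4 = 1.25
1 - 8.1/32.2 = 1 - 0.251553 = 0.748447
alpha = 1.25 * 0.748447
= 0.9356


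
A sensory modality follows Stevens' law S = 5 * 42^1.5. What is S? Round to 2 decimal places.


S = 5 * 42^1.5
42^1.5 = 272.1911
S = 5 * 272.1911
= 1360.96


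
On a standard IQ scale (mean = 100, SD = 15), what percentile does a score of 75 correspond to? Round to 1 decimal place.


z = (IQ - mean) / SD
z = (75 - 100) / 15 = -1.6667
Percentile = Phi(-1.6667) * 100
Phi(-1.6667) = 0.047787
= 4.8


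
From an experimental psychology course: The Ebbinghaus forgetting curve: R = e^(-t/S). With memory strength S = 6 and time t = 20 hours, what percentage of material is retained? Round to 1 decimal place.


R = e^(-t/S)
-t/S = -20/6 = -3.333333
R = e^(-3.333333) = 0.035674
Percentage = 0.035674 * 100
= 3.6


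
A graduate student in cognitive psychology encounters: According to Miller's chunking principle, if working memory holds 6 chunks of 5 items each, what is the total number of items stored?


Total items = chunks * items_per_chunk
= 6 * 5
= 30


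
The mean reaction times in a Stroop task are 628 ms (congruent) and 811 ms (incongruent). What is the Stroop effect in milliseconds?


Stroop effect = RT(incongruent) - RT(congruent)
= 811 - 628
= 183 ms


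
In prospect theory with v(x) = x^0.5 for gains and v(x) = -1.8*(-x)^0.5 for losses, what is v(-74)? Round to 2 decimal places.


Since x = -74 < 0, use v(x) = -lambda*(-x)^alpha
(-x) = 74
74^0.5 = 8.6023
v(-74) = -1.8 * 8.6023
= -15.48


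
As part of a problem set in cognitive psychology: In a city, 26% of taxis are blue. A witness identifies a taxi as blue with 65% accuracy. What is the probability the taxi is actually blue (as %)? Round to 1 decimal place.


P(blue | says blue) = P(says blue | blue)*P(blue) / [P(says blue | blue)*P(blue) + P(says blue | not blue)*P(not blue)]
Numerator = 0.65 * 0.26 = 0.169
False identification = 0.35 * 0.74 = 0.259
P = 0.169 / (0.169 + 0.259)
= 0.169 / 0.428
As percentage = 39.5


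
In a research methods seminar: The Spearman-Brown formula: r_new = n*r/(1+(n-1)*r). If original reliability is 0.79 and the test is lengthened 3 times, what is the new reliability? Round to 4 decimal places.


r_new = n*r / (1 + (n-1)*r)
Numerator = 3 * 0.79 = 2.37
Denominator = 1 + 2 * 0.79 = 2.58
r_new = 2.37 / 2.58
= 0.9186


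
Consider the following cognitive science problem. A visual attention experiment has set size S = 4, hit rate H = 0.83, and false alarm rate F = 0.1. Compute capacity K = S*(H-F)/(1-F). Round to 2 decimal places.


K = S * (H - F) / (1 - F)
H - F = 0.73
1 - F = 0.9
K = 4 * 0.73 / 0.9
= 3.24


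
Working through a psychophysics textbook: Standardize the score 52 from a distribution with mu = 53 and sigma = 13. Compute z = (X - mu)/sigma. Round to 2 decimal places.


z = (X - mu) / sigma
= (52 - 53) / 13
= -1 / 13
= -0.08


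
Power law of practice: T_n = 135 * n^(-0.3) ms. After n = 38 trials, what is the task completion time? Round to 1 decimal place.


T_n = 135 * 38^(-0.3)
38^(-0.3) = 0.335788
T_n = 135 * 0.335788
= 45.3 ms


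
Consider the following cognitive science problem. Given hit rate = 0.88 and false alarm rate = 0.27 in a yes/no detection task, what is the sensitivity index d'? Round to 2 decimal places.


d' = z(HR) - z(FAR)
z(0.88) = 1.175
z(0.27) = -0.6128
d' = 1.175 - -0.6128
= 1.79


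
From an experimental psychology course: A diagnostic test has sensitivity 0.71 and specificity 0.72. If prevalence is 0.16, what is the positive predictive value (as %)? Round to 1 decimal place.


PPV = (sens * prev) / (sens * prev + (1-spec) * (1-prev))
Numerator = 0.71 * 0.16 = 0.1136
P(positive and no disease) = (1 - spec) * (1 - prev) = (1 - 0.72) * (1 - 0.16) = 0.2352
Denominator = 0.1136 + 0.2352 = 0.3488
PPV = 0.1136 / 0.3488 = 0.325688
As percentage = 32.6


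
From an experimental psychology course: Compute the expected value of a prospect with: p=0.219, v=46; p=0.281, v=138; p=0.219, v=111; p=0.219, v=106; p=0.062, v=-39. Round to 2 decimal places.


EU = sum(p_i * v_i)
0.219 * 46 = 10.074
0.281 * 138 = 38.778
0.219 * 111 = 24.309
0.219 * 106 = 23.214
0.062 * -39 = -2.418
EU = 10.074 + 38.778 + 24.309 + 23.214 + -2.418
= 93.96


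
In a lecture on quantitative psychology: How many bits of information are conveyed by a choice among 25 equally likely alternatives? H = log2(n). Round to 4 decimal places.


H = log2(n)
H = log2(25)
= 4.6439


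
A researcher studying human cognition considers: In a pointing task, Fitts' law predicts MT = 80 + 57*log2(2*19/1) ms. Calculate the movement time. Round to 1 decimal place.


MT = 80 + 57 * log2(2*19/1)
2D/W = 38.0
log2(38.0) = 5.2479
MT = 80 + 57 * 5.2479
= 379.1 ms


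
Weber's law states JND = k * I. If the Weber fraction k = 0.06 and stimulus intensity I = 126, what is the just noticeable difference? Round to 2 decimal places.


JND = k * I
JND = 0.06 * 126
= 7.56


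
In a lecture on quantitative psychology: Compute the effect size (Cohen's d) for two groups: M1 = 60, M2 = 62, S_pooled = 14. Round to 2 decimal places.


Cohen's d = (M1 - M2) / S_pooled
= (60 - 62) / 14
= -2 / 14
= -0.14


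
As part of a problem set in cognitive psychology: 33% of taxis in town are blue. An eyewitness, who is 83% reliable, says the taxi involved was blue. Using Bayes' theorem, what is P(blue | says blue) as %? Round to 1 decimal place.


P(blue | says blue) = P(says blue | blue)*P(blue) / [P(says blue | blue)*P(blue) + P(says blue | not blue)*P(not blue)]
Numerator = 0.83 * 0.33 = 0.2739
False identification = 0.17 * 0.67 = 0.1139
P = 0.2739 / (0.2739 + 0.1139)
= 0.2739 / 0.3878
As percentage = 70.6


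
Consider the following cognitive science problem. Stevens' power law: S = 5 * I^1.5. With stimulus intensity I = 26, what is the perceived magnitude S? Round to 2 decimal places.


S = 5 * 26^1.5
26^1.5 = 132.5745
S = 5 * 132.5745
= 662.87


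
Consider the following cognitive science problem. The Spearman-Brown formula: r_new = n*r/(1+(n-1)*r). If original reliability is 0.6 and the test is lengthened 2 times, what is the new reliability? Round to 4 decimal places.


r_new = n*r / (1 + (n-1)*r)
Numerator = 2 * 0.6 = 1.2
Denominator = 1 + 1 * 0.6 = 1.6
r_new = 1.2 / 1.6
= 0.7500


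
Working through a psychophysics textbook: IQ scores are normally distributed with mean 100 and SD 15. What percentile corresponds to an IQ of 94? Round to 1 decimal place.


z = (IQ - mean) / SD
z = (94 - 100) / 15 = -0.4
Percentile = Phi(-0.4) * 100
Phi(-0.4) = 0.344578
= 34.5


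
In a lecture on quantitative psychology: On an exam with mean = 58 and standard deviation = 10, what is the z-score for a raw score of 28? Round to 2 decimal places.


z = (X - mu) / sigma
= (28 - 58) / 10
= -30 / 10
= -3.00


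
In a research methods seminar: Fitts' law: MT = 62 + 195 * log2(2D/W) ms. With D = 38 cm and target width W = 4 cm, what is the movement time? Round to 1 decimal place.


MT = 62 + 195 * log2(2*38/4)
2D/W = 19.0
log2(19.0) = 4.2479
MT = 62 + 195 * 4.2479
= 890.3 ms


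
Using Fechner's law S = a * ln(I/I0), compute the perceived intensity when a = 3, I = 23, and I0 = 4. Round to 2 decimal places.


S = 3 * ln(23/4)
I/I0 = 5.75
ln(5.75) = 1.7492
S = 3 * 1.7492
= 5.25


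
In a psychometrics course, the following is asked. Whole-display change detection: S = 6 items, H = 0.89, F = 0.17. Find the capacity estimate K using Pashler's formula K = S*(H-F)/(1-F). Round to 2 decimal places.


K = S * (H - F) / (1 - F)
H - F = 0.72
1 - F = 0.83
K = 6 * 0.72 / 0.83
= 5.20


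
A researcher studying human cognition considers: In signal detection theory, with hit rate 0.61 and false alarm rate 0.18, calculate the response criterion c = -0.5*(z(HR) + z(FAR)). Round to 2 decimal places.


c = -0.5 * (z(HR) + z(FAR))
z(0.61) = 0.2793
z(0.18) = -0.9154
c = -0.5 * (0.2793 + -0.9154)
= -0.5 * -0.6361
= 0.32


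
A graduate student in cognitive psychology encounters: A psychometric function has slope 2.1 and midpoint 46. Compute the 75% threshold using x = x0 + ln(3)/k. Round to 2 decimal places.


At P = 0.75: 0.75 = 1/(1 + e^(-k*(x-x0)))
Solving: e^(-k*(x-x0)) = 1/3
x = x0 + ln(3)/k
ln(3) = 1.0986
x = 46 + 1.0986/2.1
= 46 + 0.5231
= 46.52


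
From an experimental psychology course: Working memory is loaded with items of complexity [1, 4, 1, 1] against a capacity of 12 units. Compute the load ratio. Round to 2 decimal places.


Total complexity = 1 + 4 + 1 + 1 = 7
Load = total / capacity = 7 / 12
= 0.58


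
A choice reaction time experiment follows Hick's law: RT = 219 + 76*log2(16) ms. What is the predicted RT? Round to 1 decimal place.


RT = 219 + 76 * log2(16)
log2(16) = 4.0
RT = 219 + 76 * 4.0
= 219 + 304.0
= 523.0 ms


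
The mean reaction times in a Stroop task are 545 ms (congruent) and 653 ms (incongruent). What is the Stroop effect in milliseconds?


Stroop effect = RT(incongruent) - RT(congruent)
= 653 - 545
= 108 ms


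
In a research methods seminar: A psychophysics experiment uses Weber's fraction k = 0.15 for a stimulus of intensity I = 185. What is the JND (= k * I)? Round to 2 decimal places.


JND = k * I
JND = 0.15 * 185
= 27.75


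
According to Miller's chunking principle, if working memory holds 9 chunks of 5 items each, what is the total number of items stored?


Total items = chunks * items_per_chunk
= 9 * 5
= 45


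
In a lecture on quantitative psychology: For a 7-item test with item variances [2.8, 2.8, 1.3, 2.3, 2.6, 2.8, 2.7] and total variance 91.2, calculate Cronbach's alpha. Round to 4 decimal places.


alpha = (k/(k-1)) * (1 - sum(s_i^2)/s_total^2)
sum(item variances) = 17.3
k/(k-1) = 7/6 = 1.166667
1 - 17.3/91.2 = 1 - 0.189693 = 0.810307
alpha = 1.166667 * 0.810307
= 0.9454


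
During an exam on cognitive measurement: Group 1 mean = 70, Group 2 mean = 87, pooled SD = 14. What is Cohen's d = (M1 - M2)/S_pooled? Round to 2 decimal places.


Cohen's d = (M1 - M2) / S_pooled
= (70 - 87) / 14
= -17 / 14
= -1.21


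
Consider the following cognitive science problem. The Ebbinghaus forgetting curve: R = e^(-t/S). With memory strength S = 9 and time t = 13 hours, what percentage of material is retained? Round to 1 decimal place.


R = e^(-t/S)
-t/S = -13/9 = -1.444444
R = e^(-1.444444) = 0.235877
Percentage = 0.235877 * 100
= 23.6


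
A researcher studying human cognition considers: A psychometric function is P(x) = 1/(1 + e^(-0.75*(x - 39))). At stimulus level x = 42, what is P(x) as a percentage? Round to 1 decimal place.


P(x) = 1/(1 + e^(-0.75*(42 - 39)))
Exponent = -0.75 * 3 = -2.25
e^(-2.25) = 0.105399
P = 1/(1 + 0.105399) = 0.904651
Percentage = 90.5


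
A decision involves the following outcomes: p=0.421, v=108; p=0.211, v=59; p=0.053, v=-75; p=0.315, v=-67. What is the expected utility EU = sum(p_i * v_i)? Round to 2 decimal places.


EU = sum(p_i * v_i)
0.421 * 108 = 45.468
0.211 * 59 = 12.449
0.053 * -75 = -3.975
0.315 * -67 = -21.105
EU = 45.468 + 12.449 + -3.975 + -21.105
= 32.84


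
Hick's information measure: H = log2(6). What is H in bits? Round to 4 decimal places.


H = log2(n)
H = log2(6)
= 2.5850


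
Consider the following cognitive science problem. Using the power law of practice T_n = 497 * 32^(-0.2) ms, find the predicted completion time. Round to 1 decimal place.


T_n = 497 * 32^(-0.2)
32^(-0.2) = 0.5
T_n = 497 * 0.5
= 248.5 ms


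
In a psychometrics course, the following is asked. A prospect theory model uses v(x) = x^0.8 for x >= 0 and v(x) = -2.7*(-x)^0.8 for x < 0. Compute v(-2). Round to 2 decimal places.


Since x = -2 < 0, use v(x) = -lambda*(-x)^alpha
(-x) = 2
2^0.8 = 1.7411
v(-2) = -2.7 * 1.7411
= -4.70


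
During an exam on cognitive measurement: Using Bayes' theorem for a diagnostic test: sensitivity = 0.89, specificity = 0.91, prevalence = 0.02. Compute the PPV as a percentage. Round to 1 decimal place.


PPV = (sens * prev) / (sens * prev + (1-spec) * (1-prev))
Numerator = 0.89 * 0.02 = 0.0178
P(positive and no disease) = (1 - spec) * (1 - prev) = (1 - 0.91) * (1 - 0.02) = 0.0882
Denominator = 0.0178 + 0.0882 = 0.106
PPV = 0.0178 / 0.106 = 0.167925
As percentage = 16.8


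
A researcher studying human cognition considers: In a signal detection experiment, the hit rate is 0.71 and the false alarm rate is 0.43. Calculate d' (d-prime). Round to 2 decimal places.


d' = z(HR) - z(FAR)
z(0.71) = 0.5534
z(0.43) = -0.1764
d' = 0.5534 - -0.1764
= 0.73


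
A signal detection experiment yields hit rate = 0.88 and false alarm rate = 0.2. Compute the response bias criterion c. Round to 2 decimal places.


c = -0.5 * (z(HR) + z(FAR))
z(0.88) = 1.175
z(0.2) = -0.8416
c = -0.5 * (1.175 + -0.8416)
= -0.5 * 0.3334
= -0.17


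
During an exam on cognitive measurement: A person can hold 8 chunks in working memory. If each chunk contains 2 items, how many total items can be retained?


Total items = chunks * items_per_chunk
= 8 * 2
= 16


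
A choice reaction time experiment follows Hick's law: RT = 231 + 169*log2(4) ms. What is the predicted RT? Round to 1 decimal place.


RT = 231 + 169 * log2(4)
log2(4) = 2.0
RT = 231 + 169 * 2.0
= 231 + 338.0
= 569.0 ms


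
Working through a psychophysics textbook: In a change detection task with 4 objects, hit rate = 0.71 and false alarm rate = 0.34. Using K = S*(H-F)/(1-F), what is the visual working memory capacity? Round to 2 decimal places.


K = S * (H - F) / (1 - F)
H - F = 0.37
1 - F = 0.66
K = 4 * 0.37 / 0.66
= 2.24


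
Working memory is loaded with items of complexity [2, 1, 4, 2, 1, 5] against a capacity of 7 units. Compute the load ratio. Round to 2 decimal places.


Total complexity = 2 + 1 + 4 + 2 + 1 + 5 = 15
Load = total / capacity = 15 / 7
= 2.14


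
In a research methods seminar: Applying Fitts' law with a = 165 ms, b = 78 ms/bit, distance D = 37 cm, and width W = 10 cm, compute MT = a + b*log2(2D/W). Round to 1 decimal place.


MT = 165 + 78 * log2(2*37/10)
2D/W = 7.4
log2(7.4) = 2.8875
MT = 165 + 78 * 2.8875
= 390.2 ms


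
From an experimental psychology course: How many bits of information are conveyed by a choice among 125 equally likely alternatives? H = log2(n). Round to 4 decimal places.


H = log2(n)
H = log2(125)
= 6.9658


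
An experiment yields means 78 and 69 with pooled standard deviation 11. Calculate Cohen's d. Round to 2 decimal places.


Cohen's d = (M1 - M2) / S_pooled
= (78 - 69) / 11
= 9 / 11
= 0.82


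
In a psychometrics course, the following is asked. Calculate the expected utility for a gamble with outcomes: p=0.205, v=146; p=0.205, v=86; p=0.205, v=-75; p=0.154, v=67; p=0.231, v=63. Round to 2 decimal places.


EU = sum(p_i * v_i)
0.205 * 146 = 29.93
0.205 * 86 = 17.63
0.205 * -75 = -15.375
0.154 * 67 = 10.318
0.231 * 63 = 14.553
EU = 29.93 + 17.63 + -15.375 + 10.318 + 14.553
= 57.06


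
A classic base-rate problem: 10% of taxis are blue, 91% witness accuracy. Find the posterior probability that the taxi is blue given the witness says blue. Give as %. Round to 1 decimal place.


P(blue | says blue) = P(says blue | blue)*P(blue) / [P(says blue | blue)*P(blue) + P(says blue | not blue)*P(not blue)]
Numerator = 0.91 * 0.1 = 0.091
False identification = 0.09 * 0.9 = 0.081
P = 0.091 / (0.091 + 0.081)
= 0.091 / 0.172
As percentage = 52.9


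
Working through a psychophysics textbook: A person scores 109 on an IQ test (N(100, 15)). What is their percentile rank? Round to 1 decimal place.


z = (IQ - mean) / SD
z = (109 - 100) / 15 = 0.6
Percentile = Phi(0.6) * 100
Phi(0.6) = 0.725747
= 72.6


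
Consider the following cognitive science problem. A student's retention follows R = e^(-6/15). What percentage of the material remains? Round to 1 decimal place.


R = e^(-t/S)
-t/S = -6/15 = -0.4
R = e^(-0.4) = 0.67032
Percentage = 0.67032 * 100
= 67.0


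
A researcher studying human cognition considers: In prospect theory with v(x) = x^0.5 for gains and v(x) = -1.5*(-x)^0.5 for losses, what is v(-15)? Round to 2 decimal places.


Since x = -15 < 0, use v(x) = -lambda*(-x)^alpha
(-x) = 15
15^0.5 = 3.873
v(-15) = -1.5 * 3.873
= -5.81
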